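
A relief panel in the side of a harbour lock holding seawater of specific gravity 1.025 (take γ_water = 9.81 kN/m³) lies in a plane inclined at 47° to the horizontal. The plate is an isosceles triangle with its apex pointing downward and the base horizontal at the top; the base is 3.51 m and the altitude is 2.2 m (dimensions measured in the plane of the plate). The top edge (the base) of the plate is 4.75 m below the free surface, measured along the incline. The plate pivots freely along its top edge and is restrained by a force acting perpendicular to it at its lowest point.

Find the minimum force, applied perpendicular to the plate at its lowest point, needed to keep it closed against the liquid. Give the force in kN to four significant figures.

γ = 1.025 × 9.81 = 10.05525 kN/m³.
Let θ = 47° be the plate's angle to the horizontal; measure y along the incline from where the plane meets the free surface. Vertical depth h = y·sinθ with sinθ = 0.731354.
With the apex down, the centroid sits h/3 = 2.2/3 = 0.733333 m below the base (the top edge), so y_c = 4.75 + 0.733333 = 5.48333 m and h_c = 5.48333 × 0.731354 = 4.01026 m.
A = ½ × 3.51 × 2.2 = 3.861 m².
Resultant F = γ·h_c·A = 10.05525 × 4.01026 × 3.861 = 155.692 kN.
I_c = b·h³/36 = 3.51 × 2.2³/36 = 1.03818 m⁴.
Centre of pressure: y_p = y_c + I_c/(y_c·A) = 5.48333 + 1.03818/(5.48333 × 3.861) = 5.48333 + 0.0490375 = 5.53237 m along the plane.
The resultant acts 0.733333 + 0.0490375 = 0.78237 m (along the plate) below the hinge at the top edge, so the moment about the hinge is M = F × 0.78237 = 155.692 × 0.78237 = 121.809 kN·m.
A normal force at the bottom, 2.2 m from the hinge, must supply this moment: P = 121.809/2.2 = 55.3677 kN.

P ≈ 55.37 kN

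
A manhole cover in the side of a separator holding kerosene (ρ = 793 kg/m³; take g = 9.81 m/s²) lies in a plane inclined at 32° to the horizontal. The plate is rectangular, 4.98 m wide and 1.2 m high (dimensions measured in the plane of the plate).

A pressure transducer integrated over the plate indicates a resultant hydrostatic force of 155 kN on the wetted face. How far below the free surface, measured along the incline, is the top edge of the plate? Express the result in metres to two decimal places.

y_top ≈ 5.69 m

γ = ρg = 793 × 9.81 / 1000 = 7.77933 kN/m³.
A = 4.98 × 1.2 = 5.976 m².
From F = γ·h_c·A, the centroid depth is h_c = 155/(7.77933 × 5.976) = 3.3341 m.
Let θ = 32° be the plate's angle to the horizontal; measure y along the incline from where the plane meets the free surface. Vertical depth h = y·sinθ with sinθ = 0.529919.
Along the incline, y_c = h_c/sinθ = 3.3341/0.529919 = 6.29172 m.
The centroid lies 1.2/2 = 0.6 m below the top edge, so the top edge sits at y_top = 6.29172 − 0.6 = 5.69172 m along the incline.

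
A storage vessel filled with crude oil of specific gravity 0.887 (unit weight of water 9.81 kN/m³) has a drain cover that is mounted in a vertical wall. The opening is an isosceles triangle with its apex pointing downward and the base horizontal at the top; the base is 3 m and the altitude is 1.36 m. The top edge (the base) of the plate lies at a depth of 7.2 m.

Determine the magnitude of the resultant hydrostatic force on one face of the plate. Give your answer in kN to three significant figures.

γ = 0.887 × 9.81 = 8.70147 kN/m³.
With the apex down, the centroid sits h/3 = 1.36/3 = 0.453333 m below the base (the top edge), so the centroid depth is h_c = 7.2 + 0.453333 = 7.65333 m.
A = ½ × 3 × 1.36 = 2.04 m².
Resultant F = γ·h_c·A = 8.70147 × 7.65333 × 2.04 = 135.854 kN.

F ≈ 136 kN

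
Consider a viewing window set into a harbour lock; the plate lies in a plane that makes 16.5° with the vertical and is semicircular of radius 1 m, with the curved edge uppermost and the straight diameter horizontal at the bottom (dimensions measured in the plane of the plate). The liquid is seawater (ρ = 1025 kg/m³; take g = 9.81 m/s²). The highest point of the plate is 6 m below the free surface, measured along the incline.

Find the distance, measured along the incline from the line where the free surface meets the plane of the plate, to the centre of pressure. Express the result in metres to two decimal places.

γ = ρg = 1025 × 9.81 / 1000 = 10.05525 kN/m³.
The plate makes 16.5° with the vertical, i.e. θ = 90° − 16.5° = 73.5° to the horizontal. Measuring y along the incline from the free-surface line, vertical depth h = y·sinθ with sinθ = 0.958820.
The centroid lies 4r/(3π) = 0.424413 m above the diameter, so r − 4r/(3π) = 1 − 0.424413 = 0.575587 m below the topmost point, so y_c = 6 + 0.575587 = 6.57559 m and h_c = 6.57559 × 0.958820 = 6.30481 m.
A = πr²/2 = π × 1²/2 = 1.5708 m².
Resultant F = γ·h_c·A = 10.05525 × 6.30481 × 1.5708 = 99.5831 kN.
I_c = (π/8 − 8/(9π))·r⁴ = 0.109757 × 1⁴ = 0.109757 m⁴.
Centre of pressure: y_p = y_c + I_c/(y_c·A) = 6.57559 + 0.109757/(6.57559 × 1.5708) = 6.57559 + 0.0106262 = 6.58622 m along the plane.

y_p = 6.59 m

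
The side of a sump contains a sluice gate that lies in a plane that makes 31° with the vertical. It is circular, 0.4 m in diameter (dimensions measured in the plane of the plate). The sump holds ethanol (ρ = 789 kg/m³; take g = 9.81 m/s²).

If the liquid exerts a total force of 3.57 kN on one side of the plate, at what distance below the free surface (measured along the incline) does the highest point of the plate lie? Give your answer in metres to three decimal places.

y_top ≈ 4.082 m

γ = ρg = 789 × 9.81 / 1000 = 7.74009 kN/m³.
A = π(0.2)² = 0.125664 m².
From F = γ·h_c·A, the centroid depth is h_c = 3.57/(7.74009 × 0.125664) = 3.67038 m.
The plate makes 31° with the vertical, i.e. θ = 90° − 31° = 59° to the horizontal. Measuring y along the incline from the free-surface line, vertical depth h = y·sinθ with sinθ = 0.857167.
Along the incline, y_c = h_c/sinθ = 3.67038/0.857167 = 4.28199 m.
The centroid is at the centre, 0.2 m below the top of the plate, so the highest point sits at y_top = 4.28199 − 0.2 = 4.08199 m along the incline.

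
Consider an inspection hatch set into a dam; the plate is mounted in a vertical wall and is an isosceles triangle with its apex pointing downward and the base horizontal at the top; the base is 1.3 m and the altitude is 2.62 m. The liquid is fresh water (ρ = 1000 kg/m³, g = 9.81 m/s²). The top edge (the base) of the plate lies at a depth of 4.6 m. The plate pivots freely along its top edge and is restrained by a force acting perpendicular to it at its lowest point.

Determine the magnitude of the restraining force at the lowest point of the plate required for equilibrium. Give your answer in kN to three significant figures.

γ = ρg = 1000 × 9.81 = 9810 N/m³ = 9.81 kN/m³.
With the apex down, the centroid sits h/3 = 2.62/3 = 0.873333 m below the base (the top edge), so the centroid depth is h_c = 4.6 + 0.873333 = 5.47333 m.
A = ½ × 1.3 × 2.62 = 1.703 m².
Resultant F = γ·h_c·A = 9.81 × 5.47333 × 1.703 = 91.4398 kN.
I_c = b·h³/36 = 1.3 × 2.62³/36 = 0.649449 m⁴.
Centre of pressure: y_p = y_c + I_c/(y_c·A) = 5.47333 + 0.649449/(5.47333 × 1.703) = 5.47333 + 0.0696753 = 5.54301 m along the plane.
The resultant acts 0.873333 + 0.0696753 = 0.943008 m (along the plate) below the hinge at the top edge, so the moment about the hinge is M = F × 0.943008 = 91.4398 × 0.943008 = 86.2285 kN·m.
A normal force at the bottom, 2.62 m from the hinge, must supply this moment: P = 86.2285/2.62 = 32.9116 kN.

P ≈ 32.9 kN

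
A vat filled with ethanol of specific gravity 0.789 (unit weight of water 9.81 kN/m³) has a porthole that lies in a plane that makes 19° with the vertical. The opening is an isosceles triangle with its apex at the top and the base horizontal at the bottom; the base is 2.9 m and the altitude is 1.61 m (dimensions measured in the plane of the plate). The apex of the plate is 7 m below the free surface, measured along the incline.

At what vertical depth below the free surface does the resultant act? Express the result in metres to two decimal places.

γ = 0.789 × 9.81 = 7.74009 kN/m³.
The plate makes 19° with the vertical, i.e. θ = 90° − 19° = 71° to the horizontal. Measuring y along the incline from the free-surface line, vertical depth h = y·sinθ with sinθ = 0.945519.
With the apex up, the centroid sits 2h/3 = 2 × 1.61/3 = 1.07333 m below the apex, so y_c = 7 + 1.07333 = 8.07333 m and h_c = 8.07333 × 0.945519 = 7.63349 m.
A = ½ × 2.9 × 1.61 = 2.3345 m².
Resultant F = γ·h_c·A = 7.74009 × 7.63349 × 2.3345 = 137.931 kN.
I_c = b·h³/36 = 2.9 × 1.61³/36 = 0.336181 m⁴.
Centre of pressure: y_p = y_c + I_c/(y_c·A) = 8.07333 + 0.336181/(8.07333 × 2.3345) = 8.07333 + 0.0178372 = 8.09117 m along the plane.
Vertically, h_p = y_p·sinθ = 8.09117 × 0.945519 = 7.65035 m.

h_p = 7.65 m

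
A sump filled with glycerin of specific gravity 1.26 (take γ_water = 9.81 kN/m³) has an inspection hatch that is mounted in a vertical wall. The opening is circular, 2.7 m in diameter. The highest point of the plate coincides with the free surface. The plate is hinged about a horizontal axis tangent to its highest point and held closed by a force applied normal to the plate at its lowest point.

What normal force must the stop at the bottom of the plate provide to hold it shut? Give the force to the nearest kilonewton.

γ = 1.26 × 9.81 = 12.3606 kN/m³.
The centroid is at the centre, 1.35 m below the top of the plate, so the centroid depth is h_c = 1.35 m.
A = π(1.35)² = 5.72555 m².
Resultant F = γ·h_c·A = 12.3606 × 1.35 × 5.72555 = 95.5412 kN.
I_c = πr⁴/4 = π × 1.35⁴/4 = 2.6087 m⁴.
Centre of pressure: y_p = y_c + I_c/(y_c·A) = 1.35 + 2.6087/(1.35 × 5.72555) = 1.35 + 0.3375 = 1.6875 m along the plane.
The resultant acts 1.35 + 0.3375 = 1.6875 m (along the plate) below the hinge at the top edge, so the moment about the hinge is M = F × 1.6875 = 95.5412 × 1.6875 = 161.226 kN·m.
A normal force at the bottom, 2.7 m from the hinge, must supply this moment: P = 161.226/2.7 = 59.7133 kN.

P ≈ 60 kN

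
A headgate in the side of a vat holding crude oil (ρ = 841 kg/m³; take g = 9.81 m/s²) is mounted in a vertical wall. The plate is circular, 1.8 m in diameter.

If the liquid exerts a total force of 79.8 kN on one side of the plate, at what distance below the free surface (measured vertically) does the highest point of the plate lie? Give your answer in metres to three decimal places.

d_top ≈ 2.901 m

γ = ρg = 841 × 9.81 / 1000 = 8.25021 kN/m³.
A = π(0.9)² = 2.54469 m².
From F = γ·h_c·A, the centroid depth is h_c = 79.8/(8.25021 × 2.54469) = 3.80104 m.
The centroid is at the centre, 0.9 m below the top of the plate, so the highest point sits at h_top = 3.80104 − 0.9 = 2.90104 m below the surface.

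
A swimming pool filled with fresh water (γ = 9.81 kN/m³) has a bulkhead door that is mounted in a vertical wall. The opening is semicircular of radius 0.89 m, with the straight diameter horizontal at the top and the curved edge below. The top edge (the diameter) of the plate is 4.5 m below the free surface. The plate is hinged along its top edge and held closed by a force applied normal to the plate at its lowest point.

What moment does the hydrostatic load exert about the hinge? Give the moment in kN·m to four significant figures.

γ = 9.81 kN/m³.
The centroid of a semicircle lies 4r/(3π) = 0.377728 m from the diameter, here below the top edge, so the centroid depth is h_c = 4.5 + 0.377728 = 4.87773 m.
A = πr²/2 = π × 0.89²/2 = 1.24423 m².
Resultant F = γ·h_c·A = 9.81 × 4.87773 × 1.24423 = 59.5371 kN.
I_c = (π/8 − 8/(9π))·r⁴ = 0.109757 × 0.89⁴ = 0.068864 m⁴.
Centre of pressure: y_p = y_c + I_c/(y_c·A) = 4.87773 + 0.068864/(4.87773 × 1.24423) = 4.87773 + 0.0113468 = 4.88908 m along the plane.
The resultant acts 0.377728 + 0.0113468 = 0.389075 m (along the plate) below the hinge at the top edge, so the moment about the hinge is M = F × 0.389075 = 59.5371 × 0.389075 = 23.1644 kN·m.

M ≈ 23.16 kN·m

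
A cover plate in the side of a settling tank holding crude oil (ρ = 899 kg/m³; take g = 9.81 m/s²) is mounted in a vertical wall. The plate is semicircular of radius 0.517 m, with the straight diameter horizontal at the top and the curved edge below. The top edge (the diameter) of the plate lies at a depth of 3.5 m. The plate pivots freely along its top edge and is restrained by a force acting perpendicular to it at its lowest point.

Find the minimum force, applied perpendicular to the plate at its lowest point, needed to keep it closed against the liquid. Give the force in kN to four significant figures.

γ = ρg = 899 × 9.81 / 1000 = 8.81919 kN/m³.
The centroid of a semicircle lies 4r/(3π) = 0.219422 m from the diameter, here below the top edge, so the centroid depth is h_c = 3.5 + 0.219422 = 3.71942 m.
A = πr²/2 = π × 0.517²/2 = 0.419857 m².
Resultant F = γ·h_c·A = 8.81919 × 3.71942 × 0.419857 = 13.7723 kN.
I_c = (π/8 − 8/(9π))·r⁴ = 0.109757 × 0.517⁴ = 0.00784141 m⁴.
Centre of pressure: y_p = y_c + I_c/(y_c·A) = 3.71942 + 0.00784141/(3.71942 × 0.419857) = 3.71942 + 0.00502132 = 3.72444 m along the plane.
The resultant acts 0.219422 + 0.00502132 = 0.224443 m (along the plate) below the hinge at the top edge, so the moment about the hinge is M = F × 0.224443 = 13.7723 × 0.224443 = 3.0911 kN·m.
A normal force at the bottom, 0.517 m from the hinge, must supply this moment: P = 3.0911/0.517 = 5.97892 kN.

P ≈ 5.979 kN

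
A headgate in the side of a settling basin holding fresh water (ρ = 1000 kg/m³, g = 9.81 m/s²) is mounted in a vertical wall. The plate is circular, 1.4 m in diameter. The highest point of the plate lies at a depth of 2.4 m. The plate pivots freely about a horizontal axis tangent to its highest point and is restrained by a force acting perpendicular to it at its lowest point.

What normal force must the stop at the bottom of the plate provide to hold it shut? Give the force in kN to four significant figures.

P ≈ 24.73 kN

γ = ρg = 1000 × 9.81 = 9810 N/m³ = 9.81 kN/m³.
The centroid is at the centre, 0.7 m below the top of the plate, so the centroid depth is h_c = 2.4 + 0.7 = 3.1 m.
A = π(0.7)² = 1.53938 m².
Resultant F = γ·h_c·A = 9.81 × 3.1 × 1.53938 = 46.8141 kN.
I_c = πr⁴/4 = π × 0.7⁴/4 = 0.188574 m⁴.
Centre of pressure: y_p = y_c + I_c/(y_c·A) = 3.1 + 0.188574/(3.1 × 1.53938) = 3.1 + 0.0395161 = 3.13952 m along the plane.
The resultant acts 0.7 + 0.0395161 = 0.739516 m (along the plate) below the hinge at the top edge, so the moment about the hinge is M = F × 0.739516 = 46.8141 × 0.739516 = 34.6198 kN·m.
A normal force at the bottom, 1.4 m from the hinge, must supply this moment: P = 34.6198/1.4 = 24.7284 kN.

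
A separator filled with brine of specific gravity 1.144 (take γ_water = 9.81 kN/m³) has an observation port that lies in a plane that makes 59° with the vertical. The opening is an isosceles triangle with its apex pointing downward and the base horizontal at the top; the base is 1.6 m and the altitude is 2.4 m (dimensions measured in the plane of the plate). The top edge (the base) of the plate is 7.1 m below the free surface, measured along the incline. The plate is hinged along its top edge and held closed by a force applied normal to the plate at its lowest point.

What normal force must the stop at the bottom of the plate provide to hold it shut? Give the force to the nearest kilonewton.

P ≈ 31 kN

γ = 1.144 × 9.81 = 11.22264 kN/m³.
The plate makes 59° with the vertical, i.e. θ = 90° − 59° = 31° to the horizontal. Measuring y along the incline from the free-surface line, vertical depth h = y·sinθ with sinθ = 0.515038.
With the apex down, the centroid sits h/3 = 2.4/3 = 0.8 m below the base (the top edge), so y_c = 7.1 + 0.8 = 7.9 m and h_c = 7.9 × 0.515038 = 4.0688 m.
A = ½ × 1.6 × 2.4 = 1.92 m².
Resultant F = γ·h_c·A = 11.22264 × 4.0688 × 1.92 = 87.6723 kN.
I_c = b·h³/36 = 1.6 × 2.4³/36 = 0.6144 m⁴.
Centre of pressure: y_p = y_c + I_c/(y_c·A) = 7.9 + 0.6144/(7.9 × 1.92) = 7.9 + 0.0405063 = 7.94051 m along the plane.
The resultant acts 0.8 + 0.0405063 = 0.840506 m (along the plate) below the hinge at the top edge, so the moment about the hinge is M = F × 0.840506 = 87.6723 × 0.840506 = 73.6891 kN·m.
A normal force at the bottom, 2.4 m from the hinge, must supply this moment: P = 73.6891/2.4 = 30.7038 kN.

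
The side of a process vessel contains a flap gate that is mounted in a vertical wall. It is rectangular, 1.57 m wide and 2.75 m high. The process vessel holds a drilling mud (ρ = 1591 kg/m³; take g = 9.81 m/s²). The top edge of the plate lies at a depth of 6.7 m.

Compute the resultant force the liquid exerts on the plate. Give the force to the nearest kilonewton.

γ = ρg = 1591 × 9.81 / 1000 = 15.60771 kN/m³.
The centroid lies 2.75/2 = 1.375 m below the top edge, so the centroid depth is h_c = 6.7 + 1.375 = 8.075 m.
A = 1.57 × 2.75 = 4.3175 m².
Resultant F = γ·h_c·A = 15.60771 × 8.075 × 4.3175 = 544.144 kN.

F ≈ 544 kN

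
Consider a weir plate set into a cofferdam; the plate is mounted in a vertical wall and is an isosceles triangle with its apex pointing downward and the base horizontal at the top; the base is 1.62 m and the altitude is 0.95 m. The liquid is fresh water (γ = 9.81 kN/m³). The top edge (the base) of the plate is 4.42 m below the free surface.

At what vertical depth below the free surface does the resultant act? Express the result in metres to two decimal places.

γ = 9.81 kN/m³.
With the apex down, the centroid sits h/3 = 0.95/3 = 0.316667 m below the base (the top edge), so the centroid depth is h_c = 4.42 + 0.316667 = 4.73667 m.
A = ½ × 1.62 × 0.95 = 0.7695 m².
Resultant F = γ·h_c·A = 9.81 × 4.73667 × 0.7695 = 35.7562 kN.
I_c = b·h³/36 = 1.62 × 0.95³/36 = 0.0385819 m⁴.
Centre of pressure: y_p = y_c + I_c/(y_c·A) = 4.73667 + 0.0385819/(4.73667 × 0.7695) = 4.73667 + 0.0105853 = 4.74726 m along the plane.

h_p = 4.75 m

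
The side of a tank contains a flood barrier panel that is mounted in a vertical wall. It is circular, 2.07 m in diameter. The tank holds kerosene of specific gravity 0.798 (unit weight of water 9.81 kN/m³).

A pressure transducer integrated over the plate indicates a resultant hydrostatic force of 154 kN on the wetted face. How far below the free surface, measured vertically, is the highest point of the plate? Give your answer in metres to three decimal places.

γ = 0.798 × 9.81 = 7.82838 kN/m³.
A = π(1.035)² = 3.36535 m².
From F = γ·h_c·A, the centroid depth is h_c = 154/(7.82838 × 3.36535) = 5.84546 m.
The centroid is at the centre, 1.035 m below the top of the plate, so the highest point sits at h_top = 5.84546 − 1.035 = 4.81046 m below the surface.

d_top ≈ 4.810 m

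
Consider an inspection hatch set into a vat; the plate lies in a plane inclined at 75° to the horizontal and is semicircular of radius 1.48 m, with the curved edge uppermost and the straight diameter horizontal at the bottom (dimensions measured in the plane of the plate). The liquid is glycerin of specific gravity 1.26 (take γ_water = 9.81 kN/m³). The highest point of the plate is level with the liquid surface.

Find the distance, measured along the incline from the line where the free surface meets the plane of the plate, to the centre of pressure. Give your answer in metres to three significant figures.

γ = 1.26 × 9.81 = 12.3606 kN/m³.
Let θ = 75° be the plate's angle to the horizontal; measure y along the incline from where the plane meets the free surface. Vertical depth h = y·sinθ with sinθ = 0.965926.
The centroid lies 4r/(3π) = 0.628132 m above the diameter, so r − 4r/(3π) = 1.48 − 0.628132 = 0.851868 m below the topmost point, so y_c = 0.851868 m and h_c = 0.851868 × 0.965926 = 0.822841 m.
A = πr²/2 = π × 1.48²/2 = 3.44067 m².
Resultant F = γ·h_c·A = 12.3606 × 0.822841 × 3.44067 = 34.9944 kN.
I_c = (π/8 − 8/(9π))·r⁴ = 0.109757 × 1.48⁴ = 0.526598 m⁴.
Centre of pressure: y_p = y_c + I_c/(y_c·A) = 0.851868 + 0.526598/(0.851868 × 3.44067) = 0.851868 + 0.179665 = 1.03153 m along the plane.

y_p = 1.03 m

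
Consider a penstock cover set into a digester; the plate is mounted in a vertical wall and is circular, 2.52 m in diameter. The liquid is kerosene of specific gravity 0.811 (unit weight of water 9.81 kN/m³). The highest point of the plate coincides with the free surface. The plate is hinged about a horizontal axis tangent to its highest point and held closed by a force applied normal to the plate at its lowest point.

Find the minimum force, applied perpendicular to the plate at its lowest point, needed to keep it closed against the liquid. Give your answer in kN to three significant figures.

γ = 0.811 × 9.81 = 7.95591 kN/m³.
The centroid is at the centre, 1.26 m below the top of the plate, so the centroid depth is h_c = 1.26 m.
A = π(1.26)² = 4.98759 m².
Resultant F = γ·h_c·A = 7.95591 × 1.26 × 4.98759 = 49.9978 kN.
I_c = πr⁴/4 = π × 1.26⁴/4 = 1.97958 m⁴.
Centre of pressure: y_p = y_c + I_c/(y_c·A) = 1.26 + 1.97958/(1.26 × 4.98759) = 1.26 + 0.315001 = 1.575 m along the plane.
The resultant acts 1.26 + 0.315001 = 1.575 m (along the plate) below the hinge at the top edge, so the moment about the hinge is M = F × 1.575 = 49.9978 × 1.575 = 78.7465 kN·m.
A normal force at the bottom, 2.52 m from the hinge, must supply this moment: P = 78.7465/2.52 = 31.2486 kN.

P ≈ 31.2 kN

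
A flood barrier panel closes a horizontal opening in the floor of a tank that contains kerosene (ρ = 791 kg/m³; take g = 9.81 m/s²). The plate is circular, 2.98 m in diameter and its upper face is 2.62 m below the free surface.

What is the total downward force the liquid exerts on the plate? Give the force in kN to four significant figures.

F ≈ 141.8 kN

γ = ρg = 791 × 9.81 / 1000 = 7.75971 kN/m³.
The plate is horizontal, so pressure is uniform at p = γ·h = 7.75971 × 2.62 = 20.3304 kN/m².
A = π(1.49)² = 6.97465 m².
F = p·A = 20.3304 × 6.97465 = 141.797 kN.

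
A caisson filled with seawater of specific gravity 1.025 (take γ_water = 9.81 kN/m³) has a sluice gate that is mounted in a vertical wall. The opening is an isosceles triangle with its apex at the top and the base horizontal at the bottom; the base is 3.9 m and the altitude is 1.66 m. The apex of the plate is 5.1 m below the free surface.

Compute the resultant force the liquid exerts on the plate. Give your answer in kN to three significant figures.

γ = 1.025 × 9.81 = 10.05525 kN/m³.
With the apex up, the centroid sits 2h/3 = 2 × 1.66/3 = 1.10667 m below the apex, so the centroid depth is h_c = 5.1 + 1.10667 = 6.20667 m.
A = ½ × 3.9 × 1.66 = 3.237 m².
Resultant F = γ·h_c·A = 10.05525 × 6.20667 × 3.237 = 202.02 kN.

F ≈ 202 kN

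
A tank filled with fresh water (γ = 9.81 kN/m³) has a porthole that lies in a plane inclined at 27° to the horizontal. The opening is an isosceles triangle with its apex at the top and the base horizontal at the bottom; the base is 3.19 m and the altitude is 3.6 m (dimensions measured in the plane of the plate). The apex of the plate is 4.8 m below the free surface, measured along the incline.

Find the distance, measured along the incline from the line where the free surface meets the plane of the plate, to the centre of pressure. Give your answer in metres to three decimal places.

γ = 9.81 kN/m³.
Let θ = 27° be the plate's angle to the horizontal; measure y along the incline from where the plane meets the free surface. Vertical depth h = y·sinθ with sinθ = 0.453990.
With the apex up, the centroid sits 2h/3 = 2 × 3.6/3 = 2.4 m below the apex, so y_c = 4.8 + 2.4 = 7.2 m and h_c = 7.2 × 0.453990 = 3.26873 m.
A = ½ × 3.19 × 3.6 = 5.742 m².
Resultant F = γ·h_c·A = 9.81 × 3.26873 × 5.742 = 184.124 kN.
I_c = b·h³/36 = 3.19 × 3.6³/36 = 4.13424 m⁴.
Centre of pressure: y_p = y_c + I_c/(y_c·A) = 7.2 + 4.13424/(7.2 × 5.742) = 7.2 + 0.1 = 7.3 m along the plane.

y_p = 7.300 m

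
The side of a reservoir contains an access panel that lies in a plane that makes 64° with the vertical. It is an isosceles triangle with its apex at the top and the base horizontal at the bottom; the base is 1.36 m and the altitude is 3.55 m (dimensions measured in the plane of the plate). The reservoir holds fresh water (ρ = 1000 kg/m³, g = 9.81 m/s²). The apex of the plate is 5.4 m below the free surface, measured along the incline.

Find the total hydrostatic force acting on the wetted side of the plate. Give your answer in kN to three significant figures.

γ = ρg = 1000 × 9.81 = 9810 N/m³ = 9.81 kN/m³.
The plate makes 64° with the vertical, i.e. θ = 90° − 64° = 26° to the horizontal. Measuring y along the incline from the free-surface line, vertical depth h = y·sinθ with sinθ = 0.438371.
With the apex up, the centroid sits 2h/3 = 2 × 3.55/3 = 2.36667 m below the apex, so y_c = 5.4 + 2.36667 = 7.76667 m and h_c = 7.76667 × 0.438371 = 3.40468 m.
A = ½ × 1.36 × 3.55 = 2.414 m².
Resultant F = γ·h_c·A = 9.81 × 3.40468 × 2.414 = 80.6274 kN.

F ≈ 80.6 kN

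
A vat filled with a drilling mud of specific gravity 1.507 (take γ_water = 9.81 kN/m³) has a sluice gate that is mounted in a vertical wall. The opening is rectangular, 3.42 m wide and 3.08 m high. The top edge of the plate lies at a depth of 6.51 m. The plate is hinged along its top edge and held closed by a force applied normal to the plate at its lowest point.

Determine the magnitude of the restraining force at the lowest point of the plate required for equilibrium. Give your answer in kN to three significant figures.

P ≈ 667 kN

γ = 1.507 × 9.81 = 14.78367 kN/m³.
The centroid lies 3.08/2 = 1.54 m below the top edge, so the centroid depth is h_c = 6.51 + 1.54 = 8.05 m.
A = 3.42 × 3.08 = 10.5336 m².
Resultant F = γ·h_c·A = 14.78367 × 8.05 × 10.5336 = 1253.59 kN.
I_c = b·h³/12 = 3.42 × 3.08³/12 = 8.32716 m⁴.
Centre of pressure: y_p = y_c + I_c/(y_c·A) = 8.05 + 8.32716/(8.05 × 10.5336) = 8.05 + 0.0982029 = 8.1482 m along the plane.
The resultant acts 1.54 + 0.0982029 = 1.6382 m (along the plate) below the hinge at the top edge, so the moment about the hinge is M = F × 1.6382 = 1253.59 × 1.6382 = 2053.63 kN·m.
A normal force at the bottom, 3.08 m from the hinge, must supply this moment: P = 2053.63/3.08 = 666.763 kN.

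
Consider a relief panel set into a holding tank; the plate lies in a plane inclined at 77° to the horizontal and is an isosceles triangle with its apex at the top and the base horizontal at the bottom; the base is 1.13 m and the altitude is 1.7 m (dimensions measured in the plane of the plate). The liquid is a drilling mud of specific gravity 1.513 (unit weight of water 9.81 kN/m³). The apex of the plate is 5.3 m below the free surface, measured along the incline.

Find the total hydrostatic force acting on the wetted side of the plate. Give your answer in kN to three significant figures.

γ = 1.513 × 9.81 = 14.84253 kN/m³.
Let θ = 77° be the plate's angle to the horizontal; measure y along the incline from where the plane meets the free surface. Vertical depth h = y·sinθ with sinθ = 0.974370.
With the apex up, the centroid sits 2h/3 = 2 × 1.7/3 = 1.13333 m below the apex, so y_c = 5.3 + 1.13333 = 6.43333 m and h_c = 6.43333 × 0.974370 = 6.26844 m.
A = ½ × 1.13 × 1.7 = 0.9605 m².
Resultant F = γ·h_c·A = 14.84253 × 6.26844 × 0.9605 = 89.3644 kN.

F ≈ 89.4 kN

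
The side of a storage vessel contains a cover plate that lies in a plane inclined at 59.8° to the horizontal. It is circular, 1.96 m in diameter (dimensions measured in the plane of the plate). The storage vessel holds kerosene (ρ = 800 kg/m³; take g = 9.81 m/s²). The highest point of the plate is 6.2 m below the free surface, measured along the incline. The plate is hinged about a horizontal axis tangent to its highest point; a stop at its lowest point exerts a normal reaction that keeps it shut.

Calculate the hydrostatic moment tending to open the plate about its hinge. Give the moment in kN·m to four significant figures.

M ≈ 148.9 kN·m

γ = ρg = 800 × 9.81 / 1000 = 7.848 kN/m³.
Let θ = 59.8° be the plate's angle to the horizontal; measure y along the incline from where the plane meets the free surface. Vertical depth h = y·sinθ with sinθ = 0.864275.
The centroid is at the centre, 0.98 m below the top of the plate, so y_c = 6.2 + 0.98 = 7.18 m and h_c = 7.18 × 0.864275 = 6.20549 m.
A = π(0.98)² = 3.01719 m².
Resultant F = γ·h_c·A = 7.848 × 6.20549 × 3.01719 = 146.939 kN.
I_c = πr⁴/4 = π × 0.98⁴/4 = 0.724426 m⁴.
Centre of pressure: y_p = y_c + I_c/(y_c·A) = 7.18 + 0.724426/(7.18 × 3.01719) = 7.18 + 0.0334401 = 7.21344 m along the plane.
The resultant acts 0.98 + 0.0334401 = 1.01344 m (along the plate) below the hinge at the top edge, so the moment about the hinge is M = F × 1.01344 = 146.939 × 1.01344 = 148.914 kN·m.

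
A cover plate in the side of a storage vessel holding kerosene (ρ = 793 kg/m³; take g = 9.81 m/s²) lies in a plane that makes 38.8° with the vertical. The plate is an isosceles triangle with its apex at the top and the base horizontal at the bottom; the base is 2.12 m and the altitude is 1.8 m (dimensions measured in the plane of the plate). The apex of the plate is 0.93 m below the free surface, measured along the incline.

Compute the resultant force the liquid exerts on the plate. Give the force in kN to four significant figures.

F ≈ 24.64 kN

γ = ρg = 793 × 9.81 / 1000 = 7.77933 kN/m³.
The plate makes 38.8° with the vertical, i.e. θ = 90° − 38.8° = 51.2° to the horizontal. Measuring y along the incline from the free-surface line, vertical depth h = y·sinθ with sinθ = 0.779338.
With the apex up, the centroid sits 2h/3 = 2 × 1.8/3 = 1.2 m below the apex, so y_c = 0.93 + 1.2 = 2.13 m and h_c = 2.13 × 0.779338 = 1.65999 m.
A = ½ × 2.12 × 1.8 = 1.908 m².
Resultant F = γ·h_c·A = 7.77933 × 1.65999 × 1.908 = 24.6392 kN.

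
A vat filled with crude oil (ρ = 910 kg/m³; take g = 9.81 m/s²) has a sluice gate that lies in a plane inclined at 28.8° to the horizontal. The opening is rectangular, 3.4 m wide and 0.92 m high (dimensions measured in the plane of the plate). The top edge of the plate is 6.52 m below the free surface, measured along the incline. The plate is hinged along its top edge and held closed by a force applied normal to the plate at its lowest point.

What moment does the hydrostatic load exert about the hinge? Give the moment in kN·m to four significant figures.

M ≈ 44.14 kN·m

γ = ρg = 910 × 9.81 / 1000 = 8.9271 kN/m³.
Let θ = 28.8° be the plate's angle to the horizontal; measure y along the incline from where the plane meets the free surface. Vertical depth h = y·sinθ with sinθ = 0.481754.
The centroid lies 0.92/2 = 0.46 m below the top edge, so y_c = 6.52 + 0.46 = 6.98 m and h_c = 6.98 × 0.481754 = 3.36264 m.
A = 3.4 × 0.92 = 3.128 m².
Resultant F = γ·h_c·A = 8.9271 × 3.36264 × 3.128 = 93.8983 kN.
I_c = b·h³/12 = 3.4 × 0.92³/12 = 0.220628 m⁴.
Centre of pressure: y_p = y_c + I_c/(y_c·A) = 6.98 + 0.220628/(6.98 × 3.128) = 6.98 + 0.010105 = 6.99011 m along the plane.
The resultant acts 0.46 + 0.010105 = 0.470105 m (along the plate) below the hinge at the top edge, so the moment about the hinge is M = F × 0.470105 = 93.8983 × 0.470105 = 44.1421 kN·m.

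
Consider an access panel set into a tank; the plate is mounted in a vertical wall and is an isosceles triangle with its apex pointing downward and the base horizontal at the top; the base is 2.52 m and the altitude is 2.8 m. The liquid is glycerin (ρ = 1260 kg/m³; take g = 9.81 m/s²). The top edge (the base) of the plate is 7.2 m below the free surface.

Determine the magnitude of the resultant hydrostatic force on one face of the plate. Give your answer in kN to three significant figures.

γ = ρg = 1260 × 9.81 / 1000 = 12.3606 kN/m³.
With the apex down, the centroid sits h/3 = 2.8/3 = 0.933333 m below the base (the top edge), so the centroid depth is h_c = 7.2 + 0.933333 = 8.13333 m.
A = ½ × 2.52 × 2.8 = 3.528 m².
Resultant F = γ·h_c·A = 12.3606 × 8.13333 × 3.528 = 354.68 kN.

F ≈ 355 kN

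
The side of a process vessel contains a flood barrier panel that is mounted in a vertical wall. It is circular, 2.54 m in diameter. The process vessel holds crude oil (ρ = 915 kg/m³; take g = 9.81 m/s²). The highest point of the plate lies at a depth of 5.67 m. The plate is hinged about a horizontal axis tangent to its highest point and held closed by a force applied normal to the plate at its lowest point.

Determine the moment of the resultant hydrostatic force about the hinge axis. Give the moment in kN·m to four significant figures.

M ≈ 419.2 kN·m

γ = ρg = 915 × 9.81 / 1000 = 8.97615 kN/m³.
The centroid is at the centre, 1.27 m below the top of the plate, so the centroid depth is h_c = 5.67 + 1.27 = 6.94 m.
A = π(1.27)² = 5.06707 m².
Resultant F = γ·h_c·A = 8.97615 × 6.94 × 5.06707 = 315.65 kN.
I_c = πr⁴/4 = π × 1.27⁴/4 = 2.04317 m⁴.
Centre of pressure: y_p = y_c + I_c/(y_c·A) = 6.94 + 2.04317/(6.94 × 5.06707) = 6.94 + 0.0581016 = 6.9981 m along the plane.
The resultant acts 1.27 + 0.0581016 = 1.3281 m (along the plate) below the hinge at the top edge, so the moment about the hinge is M = F × 1.3281 = 315.65 × 1.3281 = 419.215 kN·m.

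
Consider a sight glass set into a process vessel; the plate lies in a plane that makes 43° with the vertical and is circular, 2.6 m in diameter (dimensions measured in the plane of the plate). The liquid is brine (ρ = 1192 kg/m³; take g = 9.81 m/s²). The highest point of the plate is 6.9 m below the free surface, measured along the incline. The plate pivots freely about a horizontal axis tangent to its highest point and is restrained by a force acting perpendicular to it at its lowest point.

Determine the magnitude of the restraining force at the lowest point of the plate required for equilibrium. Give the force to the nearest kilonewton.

γ = ρg = 1192 × 9.81 / 1000 = 11.69352 kN/m³.
The plate makes 43° with the vertical, i.e. θ = 90° − 43° = 47° to the horizontal. Measuring y along the incline from the free-surface line, vertical depth h = y·sinθ with sinθ = 0.731354.
The centroid is at the centre, 1.3 m below the top of the plate, so y_c = 6.9 + 1.3 = 8.2 m and h_c = 8.2 × 0.731354 = 5.9971 m.
A = π(1.3)² = 5.30929 m².
Resultant F = γ·h_c·A = 11.69352 × 5.9971 × 5.30929 = 372.326 kN.
I_c = πr⁴/4 = π × 1.3⁴/4 = 2.24318 m⁴.
Centre of pressure: y_p = y_c + I_c/(y_c·A) = 8.2 + 2.24318/(8.2 × 5.30929) = 8.2 + 0.0515245 = 8.25152 m along the plane.
The resultant acts 1.3 + 0.0515245 = 1.35152 m (along the plate) below the hinge at the top edge, so the moment about the hinge is M = F × 1.35152 = 372.326 × 1.35152 = 503.206 kN·m.
A normal force at the bottom, 2.6 m from the hinge, must supply this moment: P = 503.206/2.6 = 193.541 kN.

P ≈ 194 kN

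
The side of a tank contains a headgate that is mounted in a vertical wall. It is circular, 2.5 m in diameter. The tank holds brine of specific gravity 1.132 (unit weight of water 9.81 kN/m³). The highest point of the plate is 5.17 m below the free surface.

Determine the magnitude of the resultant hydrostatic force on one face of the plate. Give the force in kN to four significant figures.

γ = 1.132 × 9.81 = 11.10492 kN/m³.
The centroid is at the centre, 1.25 m below the top of the plate, so the centroid depth is h_c = 5.17 + 1.25 = 6.42 m.
A = π(1.25)² = 4.90874 m².
Resultant F = γ·h_c·A = 11.10492 × 6.42 × 4.90874 = 349.962 kN.

F ≈ 350.0 kN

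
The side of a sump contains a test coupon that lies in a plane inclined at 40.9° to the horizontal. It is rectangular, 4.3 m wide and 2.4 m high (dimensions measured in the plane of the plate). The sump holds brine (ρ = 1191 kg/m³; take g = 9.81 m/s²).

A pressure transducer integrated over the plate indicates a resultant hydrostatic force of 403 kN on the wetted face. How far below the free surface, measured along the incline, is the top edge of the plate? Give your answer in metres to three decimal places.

γ = ρg = 1191 × 9.81 / 1000 = 11.68371 kN/m³.
A = 4.3 × 2.4 = 10.32 m².
From F = γ·h_c·A, the centroid depth is h_c = 403/(11.68371 × 10.32) = 3.34229 m.
Let θ = 40.9° be the plate's angle to the horizontal; measure y along the incline from where the plane meets the free surface. Vertical depth h = y·sinθ with sinθ = 0.654741.
Along the incline, y_c = h_c/sinθ = 3.34229/0.654741 = 5.10475 m.
The centroid lies 2.4/2 = 1.2 m below the top edge, so the top edge sits at y_top = 5.10475 − 1.2 = 3.90475 m along the incline.

y_top ≈ 3.905 m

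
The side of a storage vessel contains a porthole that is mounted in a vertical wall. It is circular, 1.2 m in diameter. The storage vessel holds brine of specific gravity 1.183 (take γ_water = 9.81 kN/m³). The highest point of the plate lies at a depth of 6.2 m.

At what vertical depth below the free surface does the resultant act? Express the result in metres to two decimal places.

γ = 1.183 × 9.81 = 11.60523 kN/m³.
The centroid is at the centre, 0.6 m below the top of the plate, so the centroid depth is h_c = 6.2 + 0.6 = 6.8 m.
A = π(0.6)² = 1.13097 m².
Resultant F = γ·h_c·A = 11.60523 × 6.8 × 1.13097 = 89.2511 kN.
I_c = πr⁴/4 = π × 0.6⁴/4 = 0.101788 m⁴.
Centre of pressure: y_p = y_c + I_c/(y_c·A) = 6.8 + 0.101788/(6.8 × 1.13097) = 6.8 + 0.0132354 = 6.81324 m along the plane.

h_p = 6.81 m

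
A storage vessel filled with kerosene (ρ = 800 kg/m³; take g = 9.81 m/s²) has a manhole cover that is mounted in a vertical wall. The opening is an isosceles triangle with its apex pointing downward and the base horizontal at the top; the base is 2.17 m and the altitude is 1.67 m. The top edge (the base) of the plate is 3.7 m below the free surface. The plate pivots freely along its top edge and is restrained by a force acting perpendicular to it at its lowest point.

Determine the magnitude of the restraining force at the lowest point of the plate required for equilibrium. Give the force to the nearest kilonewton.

P ≈ 21 kN

γ = ρg = 800 × 9.81 / 1000 = 7.848 kN/m³.
With the apex down, the centroid sits h/3 = 1.67/3 = 0.556667 m below the base (the top edge), so the centroid depth is h_c = 3.7 + 0.556667 = 4.25667 m.
A = ½ × 2.17 × 1.67 = 1.81195 m².
Resultant F = γ·h_c·A = 7.848 × 4.25667 × 1.81195 = 60.5306 kN.
I_c = b·h³/36 = 2.17 × 1.67³/36 = 0.280742 m⁴.
Centre of pressure: y_p = y_c + I_c/(y_c·A) = 4.25667 + 0.280742/(4.25667 × 1.81195) = 4.25667 + 0.0363991 = 4.29307 m along the plane.
The resultant acts 0.556667 + 0.0363991 = 0.593066 m (along the plate) below the hinge at the top edge, so the moment about the hinge is M = F × 0.593066 = 60.5306 × 0.593066 = 35.8986 kN·m.
A normal force at the bottom, 1.67 m from the hinge, must supply this moment: P = 35.8986/1.67 = 21.4962 kN.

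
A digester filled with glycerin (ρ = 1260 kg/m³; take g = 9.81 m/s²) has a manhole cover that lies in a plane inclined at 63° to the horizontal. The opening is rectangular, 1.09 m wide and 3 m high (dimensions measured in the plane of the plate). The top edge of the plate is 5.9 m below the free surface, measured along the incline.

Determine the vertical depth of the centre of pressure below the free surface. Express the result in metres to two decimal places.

h_p = 6.68 m

γ = ρg = 1260 × 9.81 / 1000 = 12.3606 kN/m³.
Let θ = 63° be the plate's angle to the horizontal; measure y along the incline from where the plane meets the free surface. Vertical depth h = y·sinθ with sinθ = 0.891007.
The centroid lies 3/2 = 1.5 m below the top edge, so y_c = 5.9 + 1.5 = 7.4 m and h_c = 7.4 × 0.891007 = 6.59345 m.
A = 1.09 × 3 = 3.27 m².
Resultant F = γ·h_c·A = 12.3606 × 6.59345 × 3.27 = 266.502 kN.
I_c = b·h³/12 = 1.09 × 3³/12 = 2.4525 m⁴.
Centre of pressure: y_p = y_c + I_c/(y_c·A) = 7.4 + 2.4525/(7.4 × 3.27) = 7.4 + 0.101351 = 7.50135 m along the plane.
Vertically, h_p = y_p·sinθ = 7.50135 × 0.891007 = 6.68376 m.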